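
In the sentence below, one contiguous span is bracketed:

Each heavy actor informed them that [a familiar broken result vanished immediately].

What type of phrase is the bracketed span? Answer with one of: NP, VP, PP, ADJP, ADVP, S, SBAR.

The bracketed span "a familiar broken result vanished immediately" is headed by "vanished", making it a clause (S).

S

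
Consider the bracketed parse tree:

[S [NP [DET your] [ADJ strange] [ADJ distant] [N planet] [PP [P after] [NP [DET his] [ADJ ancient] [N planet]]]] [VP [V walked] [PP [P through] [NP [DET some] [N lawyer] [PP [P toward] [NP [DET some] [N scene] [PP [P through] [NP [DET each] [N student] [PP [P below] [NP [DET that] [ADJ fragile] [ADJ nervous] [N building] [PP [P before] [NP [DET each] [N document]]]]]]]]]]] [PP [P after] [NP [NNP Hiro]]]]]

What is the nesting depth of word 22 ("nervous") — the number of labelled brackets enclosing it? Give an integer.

11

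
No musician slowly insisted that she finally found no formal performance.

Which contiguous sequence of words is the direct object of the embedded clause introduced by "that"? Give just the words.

no formal performance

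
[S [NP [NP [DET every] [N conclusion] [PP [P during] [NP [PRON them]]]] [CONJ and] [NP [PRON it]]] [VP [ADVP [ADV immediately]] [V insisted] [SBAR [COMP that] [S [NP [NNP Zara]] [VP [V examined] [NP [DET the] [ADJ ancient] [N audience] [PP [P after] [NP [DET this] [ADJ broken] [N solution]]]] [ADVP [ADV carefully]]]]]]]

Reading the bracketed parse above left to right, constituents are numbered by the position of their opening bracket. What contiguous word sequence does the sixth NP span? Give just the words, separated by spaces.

In left-to-right order the NP constituents are "every conclusion during them and it"; "every conclusion during them"; "them"; "it"; "Zara"; "the ancient audience after this broken solution"; "this broken solution". Number 6 is "the ancient audience after this broken solution".

the ancient audience after this broken solution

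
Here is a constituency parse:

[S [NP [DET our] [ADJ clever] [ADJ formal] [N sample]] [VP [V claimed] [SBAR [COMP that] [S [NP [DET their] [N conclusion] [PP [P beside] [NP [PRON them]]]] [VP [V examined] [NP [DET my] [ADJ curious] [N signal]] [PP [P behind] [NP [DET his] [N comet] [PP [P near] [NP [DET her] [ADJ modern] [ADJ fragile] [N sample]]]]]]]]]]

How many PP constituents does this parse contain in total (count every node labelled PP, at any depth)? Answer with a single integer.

The PP constituents are: [PP beside them]; [PP behind his comet near her modern fragile sample]; [PP near her modern fragile sample]. Total: 3.

3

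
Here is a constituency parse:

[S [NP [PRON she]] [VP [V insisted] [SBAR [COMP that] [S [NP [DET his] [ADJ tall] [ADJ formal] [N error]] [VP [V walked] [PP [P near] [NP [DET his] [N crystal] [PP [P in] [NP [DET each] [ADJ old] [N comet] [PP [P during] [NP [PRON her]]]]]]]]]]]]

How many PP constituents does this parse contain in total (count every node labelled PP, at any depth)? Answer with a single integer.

Scanning left to right, an opening `[PP` appears at word positions 9, 12, 16 — 3 in total.

3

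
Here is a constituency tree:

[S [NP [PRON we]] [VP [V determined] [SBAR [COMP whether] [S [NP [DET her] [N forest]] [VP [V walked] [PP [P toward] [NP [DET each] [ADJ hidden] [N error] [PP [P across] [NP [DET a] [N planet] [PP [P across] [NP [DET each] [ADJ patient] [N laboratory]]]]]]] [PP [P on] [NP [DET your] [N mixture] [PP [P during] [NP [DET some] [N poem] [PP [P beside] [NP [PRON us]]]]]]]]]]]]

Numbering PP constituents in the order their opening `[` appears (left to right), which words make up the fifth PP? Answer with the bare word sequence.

during some poem beside us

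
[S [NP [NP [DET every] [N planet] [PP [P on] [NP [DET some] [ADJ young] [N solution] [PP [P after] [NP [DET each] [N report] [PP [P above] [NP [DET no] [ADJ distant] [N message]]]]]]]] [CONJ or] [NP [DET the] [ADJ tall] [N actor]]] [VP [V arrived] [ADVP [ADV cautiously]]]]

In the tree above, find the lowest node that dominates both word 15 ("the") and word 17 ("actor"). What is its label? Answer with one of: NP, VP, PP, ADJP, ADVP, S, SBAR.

Word 15 lies under S → NP → NP → DET; word 17 lies under S → NP → NP → N. The lowest shared node is the NP.

NP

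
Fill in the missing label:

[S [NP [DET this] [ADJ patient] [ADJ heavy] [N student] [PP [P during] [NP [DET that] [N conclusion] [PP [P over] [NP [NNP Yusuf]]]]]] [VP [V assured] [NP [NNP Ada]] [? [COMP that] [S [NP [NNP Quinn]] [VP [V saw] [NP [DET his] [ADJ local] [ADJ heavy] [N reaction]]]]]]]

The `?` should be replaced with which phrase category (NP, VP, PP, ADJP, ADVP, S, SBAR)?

SBAR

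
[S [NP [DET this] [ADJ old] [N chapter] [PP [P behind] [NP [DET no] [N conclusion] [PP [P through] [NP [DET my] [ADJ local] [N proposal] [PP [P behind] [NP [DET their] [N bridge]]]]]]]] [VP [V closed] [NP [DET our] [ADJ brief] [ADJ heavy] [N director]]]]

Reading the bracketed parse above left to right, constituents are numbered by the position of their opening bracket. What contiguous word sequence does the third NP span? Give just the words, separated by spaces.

my local proposal behind their bridge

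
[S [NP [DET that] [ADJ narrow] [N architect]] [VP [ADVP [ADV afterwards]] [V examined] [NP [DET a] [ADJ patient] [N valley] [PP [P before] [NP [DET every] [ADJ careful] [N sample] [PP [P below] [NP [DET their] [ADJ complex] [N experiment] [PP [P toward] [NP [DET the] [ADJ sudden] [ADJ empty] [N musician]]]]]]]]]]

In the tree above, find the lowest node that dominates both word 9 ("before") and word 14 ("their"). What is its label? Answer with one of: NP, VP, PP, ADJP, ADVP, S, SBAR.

The smallest bracket enclosing both words is [PP before every careful sample below their complex experiment toward the sudden empty musician], so the label is PP.

PP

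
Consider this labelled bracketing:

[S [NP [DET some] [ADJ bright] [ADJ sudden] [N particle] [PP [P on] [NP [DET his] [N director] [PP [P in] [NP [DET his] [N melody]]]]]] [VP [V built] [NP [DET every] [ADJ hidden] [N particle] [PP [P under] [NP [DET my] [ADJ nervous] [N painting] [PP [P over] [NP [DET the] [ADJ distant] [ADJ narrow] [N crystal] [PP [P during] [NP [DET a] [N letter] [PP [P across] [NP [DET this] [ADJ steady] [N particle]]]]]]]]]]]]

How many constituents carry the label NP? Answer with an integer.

8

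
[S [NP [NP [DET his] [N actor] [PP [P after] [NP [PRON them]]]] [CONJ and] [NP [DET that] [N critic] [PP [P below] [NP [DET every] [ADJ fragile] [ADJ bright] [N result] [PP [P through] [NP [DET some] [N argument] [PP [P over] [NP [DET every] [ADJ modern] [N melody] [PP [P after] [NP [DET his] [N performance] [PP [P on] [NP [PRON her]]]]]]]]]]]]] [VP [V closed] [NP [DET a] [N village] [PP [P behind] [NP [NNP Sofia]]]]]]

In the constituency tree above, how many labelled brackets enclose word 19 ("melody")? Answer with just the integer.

10

Counting open brackets not yet closed at "melody": [S [NP [NP [PP [NP [PP [NP [PP [NP [N = 10.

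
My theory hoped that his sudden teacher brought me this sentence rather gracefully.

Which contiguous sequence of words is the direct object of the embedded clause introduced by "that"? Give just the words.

The verb of the embedded clause introduced by "that" is "brought"; its direct object is the NP "this sentence".

this sentence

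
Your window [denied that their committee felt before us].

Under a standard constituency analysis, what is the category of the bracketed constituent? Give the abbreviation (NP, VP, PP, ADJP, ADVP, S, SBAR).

VP

The span is built around the verb "denied" — a verb phrase (VP).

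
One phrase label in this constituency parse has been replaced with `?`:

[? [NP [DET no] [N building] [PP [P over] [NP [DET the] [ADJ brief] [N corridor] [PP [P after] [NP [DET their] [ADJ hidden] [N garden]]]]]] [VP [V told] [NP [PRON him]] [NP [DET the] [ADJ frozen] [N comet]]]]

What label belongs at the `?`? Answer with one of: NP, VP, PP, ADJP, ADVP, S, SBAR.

S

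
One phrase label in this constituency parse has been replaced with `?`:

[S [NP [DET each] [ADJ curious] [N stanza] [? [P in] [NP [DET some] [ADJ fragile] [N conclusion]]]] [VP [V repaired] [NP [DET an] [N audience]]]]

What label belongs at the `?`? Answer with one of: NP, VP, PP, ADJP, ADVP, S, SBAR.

The `?` node immediately contains: P 'in', NP. That is the internal structure of a prepositional phrase, so the label is PP.

PP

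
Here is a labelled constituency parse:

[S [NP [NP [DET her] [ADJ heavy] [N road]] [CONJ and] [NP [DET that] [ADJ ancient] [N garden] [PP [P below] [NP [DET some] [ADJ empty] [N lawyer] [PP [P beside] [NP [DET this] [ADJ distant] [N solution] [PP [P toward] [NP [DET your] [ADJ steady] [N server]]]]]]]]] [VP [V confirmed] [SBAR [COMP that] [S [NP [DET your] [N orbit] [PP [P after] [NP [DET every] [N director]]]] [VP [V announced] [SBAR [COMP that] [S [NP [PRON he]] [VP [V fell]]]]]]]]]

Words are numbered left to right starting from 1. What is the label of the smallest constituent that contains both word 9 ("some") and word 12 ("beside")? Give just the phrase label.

NP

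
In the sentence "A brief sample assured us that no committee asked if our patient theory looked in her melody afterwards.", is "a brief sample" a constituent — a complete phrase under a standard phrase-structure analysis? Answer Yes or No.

Yes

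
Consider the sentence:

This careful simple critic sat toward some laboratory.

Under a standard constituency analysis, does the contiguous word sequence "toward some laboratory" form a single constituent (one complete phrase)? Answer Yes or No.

Yes

"toward some laboratory" is exactly the prepositional phrase [PP toward some laboratory], a complete constituent.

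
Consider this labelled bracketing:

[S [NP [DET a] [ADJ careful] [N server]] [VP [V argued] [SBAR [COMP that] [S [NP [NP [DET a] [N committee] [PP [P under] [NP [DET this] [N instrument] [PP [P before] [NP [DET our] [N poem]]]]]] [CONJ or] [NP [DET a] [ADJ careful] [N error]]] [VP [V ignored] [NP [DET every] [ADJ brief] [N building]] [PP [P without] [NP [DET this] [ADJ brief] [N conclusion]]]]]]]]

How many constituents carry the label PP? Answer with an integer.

3

The PP constituents are: [PP under this instrument before our poem]; [PP before our poem]; [PP without this brief conclusion]. Total: 3.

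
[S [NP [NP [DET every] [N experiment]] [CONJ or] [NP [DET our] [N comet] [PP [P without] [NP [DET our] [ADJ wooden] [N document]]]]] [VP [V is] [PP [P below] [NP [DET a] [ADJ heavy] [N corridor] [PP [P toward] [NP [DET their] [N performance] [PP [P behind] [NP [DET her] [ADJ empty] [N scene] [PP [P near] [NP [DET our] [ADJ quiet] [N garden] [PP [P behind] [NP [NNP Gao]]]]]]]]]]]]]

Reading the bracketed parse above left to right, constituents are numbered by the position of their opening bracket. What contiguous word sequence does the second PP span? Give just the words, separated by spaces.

below a heavy corridor toward their performance behind her empty scene near our quiet garden behind Gao

Opening `[PP` markers occur at word positions 6, 11, 15, 18, 22, 26; the second of these opens the constituent [PP below a heavy corridor toward their performance behind her empty scene near our quiet garden behind Gao].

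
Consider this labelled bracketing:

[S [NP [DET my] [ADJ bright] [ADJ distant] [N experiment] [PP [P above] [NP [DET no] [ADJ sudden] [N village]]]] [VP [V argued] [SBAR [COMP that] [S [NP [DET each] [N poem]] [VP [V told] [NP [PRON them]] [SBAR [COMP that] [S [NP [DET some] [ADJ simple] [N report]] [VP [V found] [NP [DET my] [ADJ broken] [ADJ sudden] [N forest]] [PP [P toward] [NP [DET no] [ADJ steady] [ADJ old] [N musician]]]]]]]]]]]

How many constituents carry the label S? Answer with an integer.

3

The S constituents are: [S my bright distant experiment above no sudden village argued that each poem told them that some simple report found my broken sudden forest toward no steady old musician]; [S each poem told them that some simple report found my broken sudden forest toward no steady old musician]; [S some simple report found my broken sudden forest toward no steady old musician]. Total: 3.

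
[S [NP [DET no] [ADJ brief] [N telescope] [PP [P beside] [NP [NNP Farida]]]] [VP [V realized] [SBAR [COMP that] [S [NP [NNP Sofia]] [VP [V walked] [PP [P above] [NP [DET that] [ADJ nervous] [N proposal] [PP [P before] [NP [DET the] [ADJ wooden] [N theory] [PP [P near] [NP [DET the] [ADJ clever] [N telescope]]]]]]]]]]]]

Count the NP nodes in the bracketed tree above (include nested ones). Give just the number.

6

Scanning left to right, an opening `[NP` appears at word positions 1, 5, 8, 11, 15, 19 — 6 in total.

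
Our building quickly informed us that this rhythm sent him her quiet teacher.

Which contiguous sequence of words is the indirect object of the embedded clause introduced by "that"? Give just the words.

The verb of the embedded clause introduced by "that" is "sent"; its indirect object is the NP "him".

him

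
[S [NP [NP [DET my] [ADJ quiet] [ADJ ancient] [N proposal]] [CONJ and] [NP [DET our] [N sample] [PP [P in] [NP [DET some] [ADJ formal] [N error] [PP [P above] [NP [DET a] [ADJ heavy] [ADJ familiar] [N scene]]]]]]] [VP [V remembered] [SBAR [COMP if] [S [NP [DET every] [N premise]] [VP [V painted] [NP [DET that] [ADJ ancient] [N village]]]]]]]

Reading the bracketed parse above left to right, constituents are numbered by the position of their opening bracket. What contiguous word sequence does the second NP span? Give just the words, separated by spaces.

my quiet ancient proposal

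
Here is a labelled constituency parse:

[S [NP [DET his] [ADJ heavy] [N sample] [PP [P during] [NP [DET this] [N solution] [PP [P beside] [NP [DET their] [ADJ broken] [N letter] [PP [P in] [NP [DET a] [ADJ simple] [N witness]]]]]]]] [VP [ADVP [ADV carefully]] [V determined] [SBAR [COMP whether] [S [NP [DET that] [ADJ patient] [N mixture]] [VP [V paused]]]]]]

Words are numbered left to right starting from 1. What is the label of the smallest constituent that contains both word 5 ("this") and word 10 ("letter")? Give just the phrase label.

NP

Both words fall inside [NP this solution beside their broken letter in a simple witness] (words 5–14), and no smaller constituent contains them both. Label: NP.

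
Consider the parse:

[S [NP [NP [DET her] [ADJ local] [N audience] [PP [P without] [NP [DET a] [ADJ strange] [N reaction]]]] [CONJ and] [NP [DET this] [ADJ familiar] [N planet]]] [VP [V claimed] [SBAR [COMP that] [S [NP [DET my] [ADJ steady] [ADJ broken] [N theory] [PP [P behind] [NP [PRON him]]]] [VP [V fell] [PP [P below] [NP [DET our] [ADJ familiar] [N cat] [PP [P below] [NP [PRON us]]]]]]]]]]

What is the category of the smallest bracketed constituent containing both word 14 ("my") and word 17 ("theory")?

Word 14 lies under S → VP → SBAR → S → NP → DET; word 17 lies under S → VP → SBAR → S → NP → N. The lowest shared node is the NP.

NP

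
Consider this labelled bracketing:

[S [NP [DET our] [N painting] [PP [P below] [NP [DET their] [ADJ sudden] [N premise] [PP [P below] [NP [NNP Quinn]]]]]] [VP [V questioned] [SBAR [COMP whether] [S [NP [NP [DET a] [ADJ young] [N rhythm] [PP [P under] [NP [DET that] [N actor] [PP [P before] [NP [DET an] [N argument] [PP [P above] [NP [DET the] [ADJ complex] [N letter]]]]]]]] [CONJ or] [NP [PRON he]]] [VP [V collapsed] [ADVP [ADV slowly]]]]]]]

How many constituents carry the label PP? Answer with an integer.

The PP constituents are: [PP below their sudden premise below Quinn]; [PP below Quinn]; [PP under that actor before an argument above the complex letter]; [PP before an argument above the complex letter]; [PP above the complex letter]. Total: 5.

5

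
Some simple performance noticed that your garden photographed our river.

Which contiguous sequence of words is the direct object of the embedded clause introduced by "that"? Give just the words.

The verb of the embedded clause introduced by "that" is "photographed"; its direct object is the NP "our river".

our river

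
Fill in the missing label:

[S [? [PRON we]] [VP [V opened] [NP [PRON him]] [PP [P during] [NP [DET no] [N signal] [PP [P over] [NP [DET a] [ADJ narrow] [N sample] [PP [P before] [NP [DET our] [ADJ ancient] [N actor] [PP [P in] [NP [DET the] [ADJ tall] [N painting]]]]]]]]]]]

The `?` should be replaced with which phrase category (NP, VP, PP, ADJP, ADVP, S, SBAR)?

Looking at what the `?` directly dominates — PRON 'we' — this is a noun phrase (NP).

NP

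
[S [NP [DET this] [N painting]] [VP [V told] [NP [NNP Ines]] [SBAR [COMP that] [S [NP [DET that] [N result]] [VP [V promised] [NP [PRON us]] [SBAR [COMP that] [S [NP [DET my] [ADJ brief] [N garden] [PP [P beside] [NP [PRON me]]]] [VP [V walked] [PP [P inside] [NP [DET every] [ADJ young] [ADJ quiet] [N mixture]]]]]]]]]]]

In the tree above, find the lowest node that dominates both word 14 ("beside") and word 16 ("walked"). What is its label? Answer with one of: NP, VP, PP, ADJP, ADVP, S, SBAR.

The smallest bracket enclosing both words is [S my brief garden beside me walked inside every young quiet mixture], so the label is S.

S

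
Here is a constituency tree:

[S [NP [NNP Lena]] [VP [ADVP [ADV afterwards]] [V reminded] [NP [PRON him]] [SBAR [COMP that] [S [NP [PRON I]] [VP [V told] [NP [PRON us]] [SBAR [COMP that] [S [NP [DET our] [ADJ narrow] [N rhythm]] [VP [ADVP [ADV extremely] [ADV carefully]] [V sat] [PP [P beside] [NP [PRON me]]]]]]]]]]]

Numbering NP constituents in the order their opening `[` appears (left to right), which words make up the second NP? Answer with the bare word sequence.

Opening `[NP` markers occur at word positions 1, 4, 6, 8, 10, 17; the second of these opens the constituent [NP him].

him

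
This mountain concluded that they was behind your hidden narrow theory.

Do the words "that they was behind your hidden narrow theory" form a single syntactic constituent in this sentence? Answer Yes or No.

Yes

The sequence corresponds to a single SBAR node — the subordinate clause "that they was behind your hidden narrow theory".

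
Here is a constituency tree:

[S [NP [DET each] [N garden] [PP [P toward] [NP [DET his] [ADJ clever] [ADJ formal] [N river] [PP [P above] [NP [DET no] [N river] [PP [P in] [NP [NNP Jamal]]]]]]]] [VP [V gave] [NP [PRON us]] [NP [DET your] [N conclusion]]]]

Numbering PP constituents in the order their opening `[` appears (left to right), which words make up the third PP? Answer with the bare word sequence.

The PP opening brackets appear, in order, over: "toward his clever formal river above no river in Jamal"; "above no river in Jamal"; "in Jamal". The third one spans "in Jamal".

in Jamal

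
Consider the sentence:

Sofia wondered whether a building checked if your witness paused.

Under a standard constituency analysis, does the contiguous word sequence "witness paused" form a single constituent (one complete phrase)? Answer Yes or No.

The smallest constituent containing the whole sequence is the clause [S your witness paused], but the sequence is only part of it — it straddles the boundary between noun phrase "your witness" and verb phrase "paused".

No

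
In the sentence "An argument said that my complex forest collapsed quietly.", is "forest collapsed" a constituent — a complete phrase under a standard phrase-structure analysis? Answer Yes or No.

No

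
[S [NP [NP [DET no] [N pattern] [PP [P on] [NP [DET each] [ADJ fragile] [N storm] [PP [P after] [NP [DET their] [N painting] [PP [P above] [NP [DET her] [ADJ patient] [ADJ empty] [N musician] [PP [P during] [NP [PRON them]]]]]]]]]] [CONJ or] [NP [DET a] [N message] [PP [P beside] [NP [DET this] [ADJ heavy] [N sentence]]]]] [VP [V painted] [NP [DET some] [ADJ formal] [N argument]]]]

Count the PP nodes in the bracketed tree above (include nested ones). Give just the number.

The PP constituents are: [PP on each fragile storm after their painting above her patient empty musician during them]; [PP after their painting above her patient empty musician during them]; [PP above her patient empty musician during them]; [PP during them]; [PP beside this heavy sentence]. Total: 5.

5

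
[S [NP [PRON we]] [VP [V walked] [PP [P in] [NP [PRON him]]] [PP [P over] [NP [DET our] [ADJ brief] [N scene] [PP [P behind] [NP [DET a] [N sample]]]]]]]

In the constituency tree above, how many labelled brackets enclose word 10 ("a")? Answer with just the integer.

Counting open brackets not yet closed at "a": [S [VP [PP [NP [PP [NP [DET = 7.

7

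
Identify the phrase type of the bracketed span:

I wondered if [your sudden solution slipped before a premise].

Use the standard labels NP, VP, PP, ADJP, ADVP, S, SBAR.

S

The bracketed span "your sudden solution slipped before a premise" is headed by "slipped", making it a clause (S).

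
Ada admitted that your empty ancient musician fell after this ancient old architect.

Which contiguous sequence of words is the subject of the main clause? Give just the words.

"Ada" is the NP that combines with the VP headed by "admitted" to form the main clause — the subject.

Ada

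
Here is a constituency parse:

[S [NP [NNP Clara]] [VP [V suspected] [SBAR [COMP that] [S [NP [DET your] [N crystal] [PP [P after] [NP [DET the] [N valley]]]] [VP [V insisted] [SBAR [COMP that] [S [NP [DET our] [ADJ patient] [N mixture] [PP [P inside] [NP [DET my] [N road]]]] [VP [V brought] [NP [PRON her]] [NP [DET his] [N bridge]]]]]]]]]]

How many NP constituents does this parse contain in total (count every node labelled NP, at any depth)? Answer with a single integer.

7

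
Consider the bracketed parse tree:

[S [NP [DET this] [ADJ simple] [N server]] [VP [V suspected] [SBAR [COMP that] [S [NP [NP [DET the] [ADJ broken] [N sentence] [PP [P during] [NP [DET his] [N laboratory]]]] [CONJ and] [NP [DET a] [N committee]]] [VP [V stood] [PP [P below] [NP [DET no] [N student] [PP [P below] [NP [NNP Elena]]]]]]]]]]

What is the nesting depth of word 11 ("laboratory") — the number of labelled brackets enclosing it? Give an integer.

Path from the root down to the word: S → VP → SBAR → S → NP → NP → PP → NP → N. That is 9 enclosing brackets.

9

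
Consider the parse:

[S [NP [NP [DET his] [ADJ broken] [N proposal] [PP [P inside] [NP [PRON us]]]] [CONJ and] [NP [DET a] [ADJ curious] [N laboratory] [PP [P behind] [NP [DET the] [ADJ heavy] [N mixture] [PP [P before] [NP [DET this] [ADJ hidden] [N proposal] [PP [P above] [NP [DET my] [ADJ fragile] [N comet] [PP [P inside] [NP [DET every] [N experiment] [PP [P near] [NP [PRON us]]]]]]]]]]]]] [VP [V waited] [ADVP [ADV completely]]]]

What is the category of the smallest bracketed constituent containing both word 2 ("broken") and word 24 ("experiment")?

NP

The smallest bracket enclosing both words is [NP his broken proposal inside us and a curious laboratory behind the heavy mixture before this hidden proposal above my fragile comet inside every experiment near us], so the label is NP.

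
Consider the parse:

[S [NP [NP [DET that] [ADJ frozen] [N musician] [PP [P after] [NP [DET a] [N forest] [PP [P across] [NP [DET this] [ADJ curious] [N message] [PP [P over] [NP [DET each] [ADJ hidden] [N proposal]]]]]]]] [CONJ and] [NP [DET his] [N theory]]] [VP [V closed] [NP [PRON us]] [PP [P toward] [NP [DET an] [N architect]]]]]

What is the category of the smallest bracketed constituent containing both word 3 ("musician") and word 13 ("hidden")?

NP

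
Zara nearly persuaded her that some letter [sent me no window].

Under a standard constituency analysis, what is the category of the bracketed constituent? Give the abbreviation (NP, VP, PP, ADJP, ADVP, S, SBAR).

The bracketed span "sent me no window" is headed by "sent", making it a verb phrase (VP).

VP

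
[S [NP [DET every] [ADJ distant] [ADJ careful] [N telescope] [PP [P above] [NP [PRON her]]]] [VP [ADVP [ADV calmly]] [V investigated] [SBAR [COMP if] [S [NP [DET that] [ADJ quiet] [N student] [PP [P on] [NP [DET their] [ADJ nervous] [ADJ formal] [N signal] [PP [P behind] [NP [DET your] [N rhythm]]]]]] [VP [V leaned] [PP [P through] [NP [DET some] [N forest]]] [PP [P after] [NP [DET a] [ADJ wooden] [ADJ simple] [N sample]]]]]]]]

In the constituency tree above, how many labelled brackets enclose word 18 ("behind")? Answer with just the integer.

9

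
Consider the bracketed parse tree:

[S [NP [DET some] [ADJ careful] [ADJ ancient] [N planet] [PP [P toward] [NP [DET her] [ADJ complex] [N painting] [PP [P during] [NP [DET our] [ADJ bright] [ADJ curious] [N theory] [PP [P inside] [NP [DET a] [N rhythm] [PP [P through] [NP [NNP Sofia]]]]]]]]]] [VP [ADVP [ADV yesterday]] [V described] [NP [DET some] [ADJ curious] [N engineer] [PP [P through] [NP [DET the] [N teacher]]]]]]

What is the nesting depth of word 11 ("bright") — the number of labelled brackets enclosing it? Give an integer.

7

Counting open brackets not yet closed at "bright": [S [NP [PP [NP [PP [NP [ADJ = 7.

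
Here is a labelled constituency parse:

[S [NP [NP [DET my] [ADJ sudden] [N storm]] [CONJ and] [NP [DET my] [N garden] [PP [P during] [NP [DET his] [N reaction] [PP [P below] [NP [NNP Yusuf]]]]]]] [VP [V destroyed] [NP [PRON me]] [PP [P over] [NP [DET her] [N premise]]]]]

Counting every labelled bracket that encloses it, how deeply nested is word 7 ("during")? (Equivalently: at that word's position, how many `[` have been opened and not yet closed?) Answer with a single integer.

The word sits inside P, which is inside PP, inside NP, inside NP, inside S — 5 brackets in all.

5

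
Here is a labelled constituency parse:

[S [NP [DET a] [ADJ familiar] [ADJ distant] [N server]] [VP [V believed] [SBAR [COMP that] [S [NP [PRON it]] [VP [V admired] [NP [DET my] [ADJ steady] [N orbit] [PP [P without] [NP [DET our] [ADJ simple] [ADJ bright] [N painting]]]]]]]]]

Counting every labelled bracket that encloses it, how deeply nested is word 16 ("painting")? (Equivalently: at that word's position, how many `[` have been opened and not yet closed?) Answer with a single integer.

9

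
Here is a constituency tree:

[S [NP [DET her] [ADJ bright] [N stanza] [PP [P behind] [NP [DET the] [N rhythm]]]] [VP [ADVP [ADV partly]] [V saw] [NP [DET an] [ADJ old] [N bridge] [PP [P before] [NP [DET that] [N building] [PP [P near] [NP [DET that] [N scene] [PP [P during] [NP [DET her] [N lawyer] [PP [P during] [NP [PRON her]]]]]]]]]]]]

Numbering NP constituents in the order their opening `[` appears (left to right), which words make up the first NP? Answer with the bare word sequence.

her bright stanza behind the rhythm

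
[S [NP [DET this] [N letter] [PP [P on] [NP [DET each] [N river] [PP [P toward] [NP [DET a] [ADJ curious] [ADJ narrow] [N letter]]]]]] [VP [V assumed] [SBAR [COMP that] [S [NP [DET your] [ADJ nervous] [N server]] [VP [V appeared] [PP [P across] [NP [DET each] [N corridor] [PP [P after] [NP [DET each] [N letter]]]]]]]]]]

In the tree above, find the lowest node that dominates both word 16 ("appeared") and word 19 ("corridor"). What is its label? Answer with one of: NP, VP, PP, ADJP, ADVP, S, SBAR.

VP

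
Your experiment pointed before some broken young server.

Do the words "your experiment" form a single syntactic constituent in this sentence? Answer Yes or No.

The sequence corresponds to a single NP node — the noun phrase "your experiment".

Yes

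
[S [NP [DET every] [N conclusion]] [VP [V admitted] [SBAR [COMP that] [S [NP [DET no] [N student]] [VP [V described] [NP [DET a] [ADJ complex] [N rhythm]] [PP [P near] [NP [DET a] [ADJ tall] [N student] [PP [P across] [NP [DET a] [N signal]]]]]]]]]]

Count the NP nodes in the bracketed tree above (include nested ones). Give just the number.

Listing each NP by its span: [NP every conclusion]; [NP no student]; [NP a complex rhythm]; [NP a tall student across a signal]; [NP a signal] — that makes 5.

5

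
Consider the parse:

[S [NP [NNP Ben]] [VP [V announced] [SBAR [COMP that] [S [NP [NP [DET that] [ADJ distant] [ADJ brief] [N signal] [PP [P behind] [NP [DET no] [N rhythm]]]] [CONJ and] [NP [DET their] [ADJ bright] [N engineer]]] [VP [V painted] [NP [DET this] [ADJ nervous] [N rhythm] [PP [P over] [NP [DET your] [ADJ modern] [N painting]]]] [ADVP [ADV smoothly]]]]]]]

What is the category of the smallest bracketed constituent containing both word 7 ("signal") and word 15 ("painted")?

The smallest bracket enclosing both words is [S that distant brief signal behind no rhythm and their bright engineer painted this nervous rhythm over your modern painting smoothly], so the label is S.

S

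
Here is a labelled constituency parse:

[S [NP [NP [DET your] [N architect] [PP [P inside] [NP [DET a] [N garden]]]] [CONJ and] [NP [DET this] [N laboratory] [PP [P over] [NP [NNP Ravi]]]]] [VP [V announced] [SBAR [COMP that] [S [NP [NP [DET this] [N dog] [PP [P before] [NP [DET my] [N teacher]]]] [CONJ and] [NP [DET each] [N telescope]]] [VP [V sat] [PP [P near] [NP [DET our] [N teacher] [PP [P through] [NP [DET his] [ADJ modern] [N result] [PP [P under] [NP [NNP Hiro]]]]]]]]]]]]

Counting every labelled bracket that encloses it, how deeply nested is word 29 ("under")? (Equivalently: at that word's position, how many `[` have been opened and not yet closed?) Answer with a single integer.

The word sits inside P, which is inside PP, inside NP, inside PP, inside NP, inside PP, inside VP, inside S, inside SBAR, inside VP, inside S — 11 brackets in all.

11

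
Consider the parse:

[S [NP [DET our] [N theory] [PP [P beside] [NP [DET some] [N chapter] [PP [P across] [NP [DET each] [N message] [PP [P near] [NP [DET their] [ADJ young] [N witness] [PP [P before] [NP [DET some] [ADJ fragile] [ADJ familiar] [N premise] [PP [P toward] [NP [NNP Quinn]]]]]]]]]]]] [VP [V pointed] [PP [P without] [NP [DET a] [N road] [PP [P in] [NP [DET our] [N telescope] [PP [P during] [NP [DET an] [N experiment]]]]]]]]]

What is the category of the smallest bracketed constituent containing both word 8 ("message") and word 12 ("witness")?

Both words fall inside [NP each message near their young witness before some fragile familiar premise toward Quinn] (words 7–19), and no smaller constituent contains them both. Label: NP.

NP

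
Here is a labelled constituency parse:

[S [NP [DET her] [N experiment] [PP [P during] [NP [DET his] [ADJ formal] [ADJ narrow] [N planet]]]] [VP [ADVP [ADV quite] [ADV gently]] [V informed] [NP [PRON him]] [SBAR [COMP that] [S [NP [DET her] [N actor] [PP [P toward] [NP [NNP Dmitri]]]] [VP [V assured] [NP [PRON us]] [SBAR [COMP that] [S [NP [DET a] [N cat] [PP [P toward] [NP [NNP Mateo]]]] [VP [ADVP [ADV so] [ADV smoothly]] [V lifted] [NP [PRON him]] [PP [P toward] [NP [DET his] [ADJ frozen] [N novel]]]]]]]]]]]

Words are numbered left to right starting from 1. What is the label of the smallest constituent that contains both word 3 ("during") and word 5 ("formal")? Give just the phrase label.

PP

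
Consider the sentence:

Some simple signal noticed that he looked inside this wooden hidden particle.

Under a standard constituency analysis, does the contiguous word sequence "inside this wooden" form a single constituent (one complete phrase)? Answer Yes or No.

No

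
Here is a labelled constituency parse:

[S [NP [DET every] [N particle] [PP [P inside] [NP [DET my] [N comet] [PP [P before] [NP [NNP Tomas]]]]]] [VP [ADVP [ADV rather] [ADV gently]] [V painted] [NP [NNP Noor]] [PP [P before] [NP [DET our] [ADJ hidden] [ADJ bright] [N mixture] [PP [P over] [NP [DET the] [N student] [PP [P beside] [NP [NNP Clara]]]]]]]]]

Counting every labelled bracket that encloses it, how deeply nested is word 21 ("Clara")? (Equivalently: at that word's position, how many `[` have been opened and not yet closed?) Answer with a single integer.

9

Counting open brackets not yet closed at "Clara": [S [VP [PP [NP [PP [NP [PP [NP [NNP = 9.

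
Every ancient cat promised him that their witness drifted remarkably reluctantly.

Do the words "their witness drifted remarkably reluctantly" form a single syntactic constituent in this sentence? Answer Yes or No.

Yes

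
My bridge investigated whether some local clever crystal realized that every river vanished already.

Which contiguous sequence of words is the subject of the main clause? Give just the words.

my bridge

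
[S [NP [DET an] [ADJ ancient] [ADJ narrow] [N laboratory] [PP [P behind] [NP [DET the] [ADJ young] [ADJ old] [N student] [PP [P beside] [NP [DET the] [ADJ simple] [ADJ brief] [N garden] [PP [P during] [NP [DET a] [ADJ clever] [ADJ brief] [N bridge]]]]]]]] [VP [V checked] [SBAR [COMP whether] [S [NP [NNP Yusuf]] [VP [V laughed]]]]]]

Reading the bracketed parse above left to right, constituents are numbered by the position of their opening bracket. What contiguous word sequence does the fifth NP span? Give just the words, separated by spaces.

Yusuf

Opening `[NP` markers occur at word positions 1, 6, 11, 16, 22; the fifth of these opens the constituent [NP Yusuf].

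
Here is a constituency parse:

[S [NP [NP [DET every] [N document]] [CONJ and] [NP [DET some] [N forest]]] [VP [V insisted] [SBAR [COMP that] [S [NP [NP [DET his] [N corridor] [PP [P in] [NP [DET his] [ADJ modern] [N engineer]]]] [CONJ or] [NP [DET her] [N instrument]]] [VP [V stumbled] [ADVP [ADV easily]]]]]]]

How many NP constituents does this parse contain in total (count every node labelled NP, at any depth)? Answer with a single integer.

Scanning left to right, an opening `[NP` appears at word positions 1, 1, 4, 8, 8, 11, 15 — 7 in total.

7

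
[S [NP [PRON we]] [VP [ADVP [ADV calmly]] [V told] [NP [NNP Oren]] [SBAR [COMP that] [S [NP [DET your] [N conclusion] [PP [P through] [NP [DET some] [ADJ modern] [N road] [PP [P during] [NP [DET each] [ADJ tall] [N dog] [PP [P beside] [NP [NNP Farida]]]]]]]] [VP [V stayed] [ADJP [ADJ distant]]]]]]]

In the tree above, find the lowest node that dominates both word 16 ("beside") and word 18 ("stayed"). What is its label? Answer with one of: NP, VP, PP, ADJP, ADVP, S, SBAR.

The smallest bracket enclosing both words is [S your conclusion through some modern road during each tall dog beside Farida stayed distant], so the label is S.

S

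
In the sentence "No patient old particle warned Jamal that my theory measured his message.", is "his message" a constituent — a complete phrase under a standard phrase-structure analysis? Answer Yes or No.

Yes

These words form the whole noun phrase headed by "message", so yes — one constituent.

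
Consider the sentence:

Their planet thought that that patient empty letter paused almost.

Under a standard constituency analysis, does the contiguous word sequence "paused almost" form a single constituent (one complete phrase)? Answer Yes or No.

These words form the whole verb phrase headed by "paused", so yes — one constituent.

Yes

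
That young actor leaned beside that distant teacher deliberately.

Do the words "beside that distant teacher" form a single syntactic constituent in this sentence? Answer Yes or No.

Yes

The sequence corresponds to a single PP node — the prepositional phrase "beside that distant teacher".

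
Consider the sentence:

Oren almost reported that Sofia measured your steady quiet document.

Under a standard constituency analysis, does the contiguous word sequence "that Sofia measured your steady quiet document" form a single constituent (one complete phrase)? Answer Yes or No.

These words form the whole subordinate clause headed by "that", so yes — one constituent.

Yes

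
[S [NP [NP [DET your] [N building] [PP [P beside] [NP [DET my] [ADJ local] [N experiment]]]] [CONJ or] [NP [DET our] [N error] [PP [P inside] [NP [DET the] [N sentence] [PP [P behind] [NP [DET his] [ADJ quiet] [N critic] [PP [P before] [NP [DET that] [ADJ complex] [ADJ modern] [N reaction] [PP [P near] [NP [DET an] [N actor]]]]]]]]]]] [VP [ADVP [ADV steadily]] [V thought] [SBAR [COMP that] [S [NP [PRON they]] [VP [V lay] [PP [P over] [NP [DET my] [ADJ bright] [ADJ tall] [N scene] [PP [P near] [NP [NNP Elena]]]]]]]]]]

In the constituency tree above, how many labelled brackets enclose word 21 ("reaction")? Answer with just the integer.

Counting open brackets not yet closed at "reaction": [S [NP [NP [PP [NP [PP [NP [PP [NP [N = 10.

10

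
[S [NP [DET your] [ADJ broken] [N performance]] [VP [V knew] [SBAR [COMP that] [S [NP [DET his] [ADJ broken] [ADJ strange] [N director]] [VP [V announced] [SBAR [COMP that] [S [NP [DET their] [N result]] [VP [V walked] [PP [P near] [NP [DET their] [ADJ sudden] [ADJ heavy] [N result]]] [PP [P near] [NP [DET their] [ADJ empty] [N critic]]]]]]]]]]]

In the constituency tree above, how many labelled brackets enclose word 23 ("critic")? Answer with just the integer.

11

Path from the root down to the word: S → VP → SBAR → S → VP → SBAR → S → VP → PP → NP → N. That is 11 enclosing brackets.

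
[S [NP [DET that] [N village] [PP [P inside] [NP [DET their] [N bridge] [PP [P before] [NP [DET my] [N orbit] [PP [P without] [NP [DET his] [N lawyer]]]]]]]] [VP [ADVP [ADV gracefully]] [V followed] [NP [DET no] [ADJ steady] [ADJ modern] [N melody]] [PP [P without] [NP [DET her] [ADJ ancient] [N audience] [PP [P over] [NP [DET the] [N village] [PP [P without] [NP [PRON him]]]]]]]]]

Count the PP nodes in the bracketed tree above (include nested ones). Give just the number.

Scanning left to right, an opening `[PP` appears at word positions 3, 6, 9, 18, 22, 25 — 6 in total.

6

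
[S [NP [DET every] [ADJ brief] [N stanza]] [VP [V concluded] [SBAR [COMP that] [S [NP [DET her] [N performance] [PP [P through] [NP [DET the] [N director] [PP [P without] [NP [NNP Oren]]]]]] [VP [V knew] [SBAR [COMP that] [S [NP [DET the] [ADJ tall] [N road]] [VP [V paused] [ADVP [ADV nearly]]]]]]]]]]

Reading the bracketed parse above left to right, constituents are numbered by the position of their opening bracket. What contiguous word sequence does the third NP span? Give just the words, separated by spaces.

Opening `[NP` markers occur at word positions 1, 6, 9, 12, 15; the third of these opens the constituent [NP the director without Oren].

the director without Oren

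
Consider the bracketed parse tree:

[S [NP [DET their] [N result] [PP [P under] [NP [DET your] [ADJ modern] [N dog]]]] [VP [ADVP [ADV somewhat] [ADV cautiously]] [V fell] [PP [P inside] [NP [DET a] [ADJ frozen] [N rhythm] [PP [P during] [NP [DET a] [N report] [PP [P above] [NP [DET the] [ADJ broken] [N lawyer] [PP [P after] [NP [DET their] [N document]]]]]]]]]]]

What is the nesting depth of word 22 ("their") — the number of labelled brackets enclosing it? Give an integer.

11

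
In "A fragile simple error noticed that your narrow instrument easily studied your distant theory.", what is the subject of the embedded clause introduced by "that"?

your narrow instrument

"your narrow instrument" is the NP that combines with the VP headed by "studied" to form the embedded clause introduced by "that" — the subject.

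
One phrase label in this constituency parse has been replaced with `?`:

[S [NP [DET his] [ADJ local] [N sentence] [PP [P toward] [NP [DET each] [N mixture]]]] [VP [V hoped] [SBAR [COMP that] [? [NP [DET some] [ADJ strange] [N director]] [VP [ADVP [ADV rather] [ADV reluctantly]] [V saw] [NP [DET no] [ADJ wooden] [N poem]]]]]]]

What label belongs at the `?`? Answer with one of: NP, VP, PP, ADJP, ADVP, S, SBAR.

S

A constituent whose immediate children are NP, VP is a clause: S.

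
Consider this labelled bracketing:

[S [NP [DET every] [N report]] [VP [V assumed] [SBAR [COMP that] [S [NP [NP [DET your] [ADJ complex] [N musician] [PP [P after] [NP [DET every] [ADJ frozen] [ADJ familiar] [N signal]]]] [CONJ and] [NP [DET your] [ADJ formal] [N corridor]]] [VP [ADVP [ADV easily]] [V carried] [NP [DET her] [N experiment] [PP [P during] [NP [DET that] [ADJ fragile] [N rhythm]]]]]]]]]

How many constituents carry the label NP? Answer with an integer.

7

The NP constituents are: [NP every report]; [NP your complex musician after every frozen familiar signal and your formal corridor]; [NP your complex musician after every frozen familiar signal]; [NP every frozen familiar signal]; [NP your formal corridor]; [NP her experiment during that fragile rhythm] …. Total: 7.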